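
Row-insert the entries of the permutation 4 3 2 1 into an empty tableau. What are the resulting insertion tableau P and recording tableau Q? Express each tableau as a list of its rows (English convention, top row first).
Insert each entry of the permutation into P by Schensted row insertion, recording in Q the position of each new cell.

Insert 4: appended to row 1. P = [[4]], Q = [[1]].
Insert 3: 3 bumps 4 from row 1; 4 starts row 2. P = [[3], [4]], Q = [[1], [2]].
Insert 2: 2 bumps 3 from row 1; 3 bumps 4 from row 2; 4 starts row 3. P = [[2], [3], [4]], Q = [[1], [2], [3]].
Insert 1: 1 bumps 2 from row 1; 2 bumps 3 from row 2; 3 bumps 4 from row 3; 4 starts row 4. P = [[1], [2], [3], [4]], Q = [[1], [2], [3], [4]].

So P = [[1], [2], [3], [4]], Q = [[1], [2], [3], [4]].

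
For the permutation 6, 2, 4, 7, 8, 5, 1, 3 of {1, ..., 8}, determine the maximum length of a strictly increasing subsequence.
4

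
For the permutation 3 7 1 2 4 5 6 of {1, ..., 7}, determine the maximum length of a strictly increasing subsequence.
5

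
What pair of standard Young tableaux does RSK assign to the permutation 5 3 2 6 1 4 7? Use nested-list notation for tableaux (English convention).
Insert each entry of the permutation into P by Schensted row insertion, recording in Q the position of each new cell.

After inserting 5: P = [[5]].
After inserting 3: P = [[3], [5]].
After inserting 2: P = [[2], [3], [5]].
After inserting 6: P = [[2, 6], [3], [5]].
After inserting 1: P = [[1, 6], [2], [3], [5]].
After inserting 4: P = [[1, 4], [2, 6], [3], [5]].
After inserting 7: P = [[1, 4, 7], [2, 6], [3], [5]].

So P = [[1, 4, 7], [2, 6], [3], [5]], Q = [[1, 4, 7], [2, 6], [3], [5]].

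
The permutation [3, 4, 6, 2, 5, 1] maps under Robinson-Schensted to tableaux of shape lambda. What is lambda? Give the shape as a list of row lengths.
[3, 2, 1]

Row-insert each entry into an empty tableau.

After inserting 3: P = [[3]].
After inserting 4: P = [[3, 4]].
After inserting 6: P = [[3, 4, 6]].
After inserting 2: P = [[2, 4, 6], [3]].
After inserting 5: P = [[2, 4, 5], [3, 6]].
After inserting 1: P = [[1, 4, 5], [2, 6], [3]].

The final insertion tableau P = [[1, 4, 5], [2, 6], [3]] has shape [3, 2, 1].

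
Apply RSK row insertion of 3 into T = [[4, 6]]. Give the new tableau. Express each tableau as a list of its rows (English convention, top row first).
[[3, 6], [4]]

In row 1, 3 replaces 4 (the leftmost entry greater than 3); 4 is bumped to row 2. 4 starts a new row 2. The new tableau is [[3, 6], [4]].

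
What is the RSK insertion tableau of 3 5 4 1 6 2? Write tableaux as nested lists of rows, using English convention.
After inserting 3: P = [[3]].
After inserting 5: P = [[3, 5]].
After inserting 4: P = [[3, 4], [5]].
After inserting 1: P = [[1, 4], [3], [5]].
After inserting 6: P = [[1, 4, 6], [3], [5]].
After inserting 2: P = [[1, 2, 6], [3, 4], [5]].

So P = [[1, 2, 6], [3, 4], [5]].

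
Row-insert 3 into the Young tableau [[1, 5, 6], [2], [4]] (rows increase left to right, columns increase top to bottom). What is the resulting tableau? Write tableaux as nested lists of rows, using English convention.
In row 1, 3 replaces 5 (the leftmost entry greater than 3); 5 is bumped to row 2. 5 is appended to row 2. The new tableau is [[1, 3, 6], [2, 5], [4]].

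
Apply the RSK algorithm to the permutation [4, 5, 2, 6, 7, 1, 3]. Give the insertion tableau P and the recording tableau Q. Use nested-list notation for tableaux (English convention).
P = [[1, 3, 6, 7], [2, 5], [4]], Q = [[1, 2, 4, 5], [3, 7], [6]]

Insert each entry of the permutation into P by Schensted row insertion, recording in Q the position of each new cell.

Insert 4: appended to row 1. P = [[4]].
Insert 5: appended to row 1. P = [[4, 5]].
Insert 2: 2 bumps 4 from row 1; 4 starts row 2. P = [[2, 5], [4]].
Insert 6: appended to row 1. P = [[2, 5, 6], [4]].
Insert 7: appended to row 1. P = [[2, 5, 6, 7], [4]].
Insert 1: 1 bumps 2 from row 1; 2 bumps 4 from row 2; 4 starts row 3. P = [[1, 5, 6, 7], [2], [4]].
Insert 3: 3 bumps 5 from row 1; 5 appends to row 2. P = [[1, 3, 6, 7], [2, 5], [4]].

So P = [[1, 3, 6, 7], [2, 5], [4]], Q = [[1, 2, 4, 5], [3, 7], [6]].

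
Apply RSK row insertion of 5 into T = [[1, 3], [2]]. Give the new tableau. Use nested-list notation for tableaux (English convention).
[[1, 3, 5], [2]]

5 is larger than every entry of row 1, so it is appended to row 1. The new tableau is [[1, 3, 5], [2]].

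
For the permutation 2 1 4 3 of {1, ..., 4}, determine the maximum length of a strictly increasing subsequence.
2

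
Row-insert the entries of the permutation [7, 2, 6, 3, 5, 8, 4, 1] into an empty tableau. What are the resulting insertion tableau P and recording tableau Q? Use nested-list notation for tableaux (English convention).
Insert each entry of the permutation into P by Schensted row insertion, recording in Q the position of each new cell.

Insert 7: appended to row 1. P = [[7]].
Insert 2: 2 bumps 7 from row 1; 7 starts row 2. P = [[2], [7]].
Insert 6: appended to row 1. P = [[2, 6], [7]].
Insert 3: 3 bumps 6 from row 1; 6 bumps 7 from row 2; 7 starts row 3. P = [[2, 3], [6], [7]].
Insert 5: appended to row 1. P = [[2, 3, 5], [6], [7]].
Insert 8: appended to row 1. P = [[2, 3, 5, 8], [6], [7]].
Insert 4: 4 bumps 5 from row 1; 5 bumps 6 from row 2; 6 bumps 7 from row 3; 7 starts row 4. P = [[2, 3, 4, 8], [5], [6], [7]].
Insert 1: 1 bumps 2 from row 1; 2 bumps 5 from row 2; 5 bumps 6 from row 3; 6 bumps 7 from row 4; 7 starts row 5. P = [[1, 3, 4, 8], [2], [5], [6], [7]].

So P = [[1, 3, 4, 8], [2], [5], [6], [7]], Q = [[1, 3, 5, 6], [2], [4], [7], [8]].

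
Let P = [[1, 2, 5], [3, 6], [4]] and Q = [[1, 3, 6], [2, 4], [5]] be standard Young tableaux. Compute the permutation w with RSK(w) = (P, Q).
4 1 6 3 2 5

Reverse the RSK construction: for i from n down to 1, find the cell of Q containing i, remove the entry at that cell from P, and reverse-bump it up through P; the value ejected from row 1 is w(i).

Step i=6: Q has 6 at row 1, column 3; remove that cell from P, ejecting 5. So w(6) = 5. P is now [[1, 2], [3, 6], [4]].
Step i=5: Q has 5 at row 3, column 1; remove 4 from row 3 of P and reverse-bump: 4 enters row 2 and ejects 3; 3 enters row 1 and ejects 2. So w(5) = 2. P is now [[1, 3], [4, 6]].
Step i=4: Q has 4 at row 2, column 2; remove 6 from row 2 of P and reverse-bump: 6 enters row 1 and ejects 3. So w(4) = 3. P is now [[1, 6], [4]].
Step i=3: Q has 3 at row 1, column 2; remove that cell from P, ejecting 6. So w(3) = 6. P is now [[1], [4]].
Step i=2: Q has 2 at row 2, column 1; remove 4 from row 2 of P and reverse-bump: 4 enters row 1 and ejects 1. So w(2) = 1. P is now [[4]].
Step i=1: Q has 1 at row 1, column 1; remove that cell from P, ejecting 4. So w(1) = 4. P is now [].

So w = 4 1 6 3 2 5.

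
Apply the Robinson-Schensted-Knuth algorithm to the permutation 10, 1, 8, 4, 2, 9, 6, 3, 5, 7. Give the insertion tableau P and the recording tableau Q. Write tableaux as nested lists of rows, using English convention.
Insert each entry of the permutation into P by Schensted row insertion, recording in Q the position of each new cell.

Insert 10: appended to row 1. P = [[10]].
Insert 1: 1 bumps 10 from row 1; 10 starts row 2. P = [[1], [10]].
Insert 8: appended to row 1. P = [[1, 8], [10]].
Insert 4: 4 bumps 8 from row 1; 8 bumps 10 from row 2; 10 starts row 3. P = [[1, 4], [8], [10]].
Insert 2: 2 bumps 4 from row 1; 4 bumps 8 from row 2; 8 bumps 10 from row 3; 10 starts row 4. P = [[1, 2], [4], [8], [10]].
Insert 9: appended to row 1. P = [[1, 2, 9], [4], [8], [10]].
Insert 6: 6 bumps 9 from row 1; 9 appends to row 2. P = [[1, 2, 6], [4, 9], [8], [10]].
Insert 3: 3 bumps 6 from row 1; 6 bumps 9 from row 2; 9 appends to row 3. P = [[1, 2, 3], [4, 6], [8, 9], [10]].
Insert 5: appended to row 1. P = [[1, 2, 3, 5], [4, 6], [8, 9], [10]].
Insert 7: appended to row 1. P = [[1, 2, 3, 5, 7], [4, 6], [8, 9], [10]].

So P = [[1, 2, 3, 5, 7], [4, 6], [8, 9], [10]], Q = [[1, 3, 6, 9, 10], [2, 7], [4, 8], [5]].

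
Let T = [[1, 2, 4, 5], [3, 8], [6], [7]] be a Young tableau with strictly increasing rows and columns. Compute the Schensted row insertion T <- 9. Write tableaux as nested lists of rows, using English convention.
9 is larger than every entry of row 1, so it is appended to row 1. The new tableau is [[1, 2, 4, 5, 9], [3, 8], [6], [7]].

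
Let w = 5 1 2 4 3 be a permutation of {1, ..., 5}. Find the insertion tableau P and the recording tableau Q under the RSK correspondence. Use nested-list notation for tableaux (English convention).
Insert each entry of the permutation into P by Schensted row insertion, recording in Q the position of each new cell.

Insert 5: appended to row 1. P = [[5]], Q = [[1]].
Insert 1: 1 bumps 5 from row 1; 5 starts row 2. P = [[1], [5]], Q = [[1], [2]].
Insert 2: appended to row 1. P = [[1, 2], [5]], Q = [[1, 3], [2]].
Insert 4: appended to row 1. P = [[1, 2, 4], [5]], Q = [[1, 3, 4], [2]].
Insert 3: 3 bumps 4 from row 1; 4 bumps 5 from row 2; 5 starts row 3. P = [[1, 2, 3], [4], [5]], Q = [[1, 3, 4], [2], [5]].

So P = [[1, 2, 3], [4], [5]], Q = [[1, 3, 4], [2], [5]].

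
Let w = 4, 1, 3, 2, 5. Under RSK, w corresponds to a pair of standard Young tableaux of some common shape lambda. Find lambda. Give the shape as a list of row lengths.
Row-insert each entry into an empty tableau.

After inserting 4: P = [[4]].
After inserting 1: P = [[1], [4]].
After inserting 3: P = [[1, 3], [4]].
After inserting 2: P = [[1, 2], [3], [4]].
After inserting 5: P = [[1, 2, 5], [3], [4]].

The final insertion tableau P = [[1, 2, 5], [3], [4]] has shape [3, 1, 1].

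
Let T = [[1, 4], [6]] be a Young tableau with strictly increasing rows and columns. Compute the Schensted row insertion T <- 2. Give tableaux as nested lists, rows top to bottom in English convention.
In row 1, 2 replaces 4 (the leftmost entry greater than 2); 4 is bumped to row 2. In row 2, 4 replaces 6 (the leftmost entry greater than 4); 6 is bumped to row 3. 6 starts a new row 3. The new tableau is [[1, 2], [4], [6]].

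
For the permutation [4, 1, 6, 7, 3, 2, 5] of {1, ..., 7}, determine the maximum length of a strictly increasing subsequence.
3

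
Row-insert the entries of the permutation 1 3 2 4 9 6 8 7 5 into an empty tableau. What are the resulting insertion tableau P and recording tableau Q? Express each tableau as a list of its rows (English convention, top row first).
Insert each entry of the permutation into P by Schensted row insertion, recording in Q the position of each new cell.

Insert 1: appended to row 1. P = [[1]], Q = [[1]].
Insert 3: appended to row 1. P = [[1, 3]], Q = [[1, 2]].
Insert 2: 2 bumps 3 from row 1; 3 starts row 2. P = [[1, 2], [3]], Q = [[1, 2], [3]].
Insert 4: appended to row 1. P = [[1, 2, 4], [3]], Q = [[1, 2, 4], [3]].
Insert 9: appended to row 1. P = [[1, 2, 4, 9], [3]], Q = [[1, 2, 4, 5], [3]].
Insert 6: 6 bumps 9 from row 1; 9 appends to row 2. P = [[1, 2, 4, 6], [3, 9]], Q = [[1, 2, 4, 5], [3, 6]].
Insert 8: appended to row 1. P = [[1, 2, 4, 6, 8], [3, 9]], Q = [[1, 2, 4, 5, 7], [3, 6]].
Insert 7: 7 bumps 8 from row 1; 8 bumps 9 from row 2; 9 starts row 3. P = [[1, 2, 4, 6, 7], [3, 8], [9]], Q = [[1, 2, 4, 5, 7], [3, 6], [8]].
Insert 5: 5 bumps 6 from row 1; 6 bumps 8 from row 2; 8 bumps 9 from row 3; 9 starts row 4. P = [[1, 2, 4, 5, 7], [3, 6], [8], [9]], Q = [[1, 2, 4, 5, 7], [3, 6], [8], [9]].

So P = [[1, 2, 4, 5, 7], [3, 6], [8], [9]], Q = [[1, 2, 4, 5, 7], [3, 6], [8], [9]].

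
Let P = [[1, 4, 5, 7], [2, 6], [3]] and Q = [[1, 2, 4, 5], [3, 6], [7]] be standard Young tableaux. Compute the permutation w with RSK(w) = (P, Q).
3 4 2 6 7 5 1

Reverse the RSK construction: for i from n down to 1, find the cell of Q containing i, remove the entry at that cell from P, and reverse-bump it up through P; the value ejected from row 1 is w(i).

Step i=7: Q has 7 at row 3, column 1; remove 3 from row 3 of P and reverse-bump: 3 enters row 2 and ejects 2; 2 enters row 1 and ejects 1. So w(7) = 1. P is now [[2, 4, 5, 7], [3, 6]].
Step i=6: Q has 6 at row 2, column 2; remove 6 from row 2 of P and reverse-bump: 6 enters row 1 and ejects 5. So w(6) = 5. P is now [[2, 4, 6, 7], [3]].
Step i=5: Q has 5 at row 1, column 4; remove that cell from P, ejecting 7. So w(5) = 7. P is now [[2, 4, 6], [3]].
Step i=4: Q has 4 at row 1, column 3; remove that cell from P, ejecting 6. So w(4) = 6. P is now [[2, 4], [3]].
Step i=3: Q has 3 at row 2, column 1; remove 3 from row 2 of P and reverse-bump: 3 enters row 1 and ejects 2. So w(3) = 2. P is now [[3, 4]].
Step i=2: Q has 2 at row 1, column 2; remove that cell from P, ejecting 4. So w(2) = 4. P is now [[3]].
Step i=1: Q has 1 at row 1, column 1; remove that cell from P, ejecting 3. So w(1) = 3. P is now [].

So w = 3 4 2 6 7 5 1.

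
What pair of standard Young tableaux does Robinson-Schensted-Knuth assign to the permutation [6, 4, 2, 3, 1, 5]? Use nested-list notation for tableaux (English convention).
Insert each entry of the permutation into P by Schensted row insertion, recording in Q the position of each new cell.

After inserting 6: P = [[6]].
After inserting 4: P = [[4], [6]].
After inserting 2: P = [[2], [4], [6]].
After inserting 3: P = [[2, 3], [4], [6]].
After inserting 1: P = [[1, 3], [2], [4], [6]].
After inserting 5: P = [[1, 3, 5], [2], [4], [6]].

So P = [[1, 3, 5], [2], [4], [6]], Q = [[1, 4, 6], [2], [3], [5]].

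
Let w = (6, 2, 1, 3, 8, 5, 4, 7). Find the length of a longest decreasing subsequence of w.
3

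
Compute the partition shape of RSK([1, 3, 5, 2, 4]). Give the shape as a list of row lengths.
[3, 2]

Row-insert each entry into an empty tableau.

After inserting 1: P = [[1]].
After inserting 3: P = [[1, 3]].
After inserting 5: P = [[1, 3, 5]].
After inserting 2: P = [[1, 2, 5], [3]].
After inserting 4: P = [[1, 2, 4], [3, 5]].

The final insertion tableau P = [[1, 2, 4], [3, 5]] has shape [3, 2].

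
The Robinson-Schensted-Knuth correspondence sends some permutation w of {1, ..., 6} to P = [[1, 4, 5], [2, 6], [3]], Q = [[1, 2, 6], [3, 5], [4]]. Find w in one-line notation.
Reverse the RSK construction: for i from n down to 1, find the cell of Q containing i, remove the entry at that cell from P, and reverse-bump it up through P; the value ejected from row 1 is w(i).

Step i=6: Q has 6 at row 1, column 3; remove that cell from P, ejecting 5. So w(6) = 5. P is now [[1, 4], [2, 6], [3]].
Step i=5: Q has 5 at row 2, column 2; remove 6 from row 2 of P and reverse-bump: 6 enters row 1 and ejects 4. So w(5) = 4. P is now [[1, 6], [2], [3]].
Step i=4: Q has 4 at row 3, column 1; remove 3 from row 3 of P and reverse-bump: 3 enters row 2 and ejects 2; 2 enters row 1 and ejects 1. So w(4) = 1. P is now [[2, 6], [3]].
Step i=3: Q has 3 at row 2, column 1; remove 3 from row 2 of P and reverse-bump: 3 enters row 1 and ejects 2. So w(3) = 2. P is now [[3, 6]].
Step i=2: Q has 2 at row 1, column 2; remove that cell from P, ejecting 6. So w(2) = 6. P is now [[3]].
Step i=1: Q has 1 at row 1, column 1; remove that cell from P, ejecting 3. So w(1) = 3. P is now [].

So w = 3 6 2 1 4 5.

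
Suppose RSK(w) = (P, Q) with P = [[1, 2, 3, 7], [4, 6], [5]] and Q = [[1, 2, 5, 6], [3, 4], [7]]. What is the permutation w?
Reverse the RSK construction: for i from n down to 1, find the cell of Q containing i, remove the entry at that cell from P, and reverse-bump it up through P; the value ejected from row 1 is w(i).

Step i=7: Q has 7 at row 3, column 1; remove 5 from row 3 of P and reverse-bump: 5 enters row 2 and ejects 4; 4 enters row 1 and ejects 3. So w(7) = 3. P is now [[1, 2, 4, 7], [5, 6]].
Step i=6: Q has 6 at row 1, column 4; remove that cell from P, ejecting 7. So w(6) = 7. P is now [[1, 2, 4], [5, 6]].
Step i=5: Q has 5 at row 1, column 3; remove that cell from P, ejecting 4. So w(5) = 4. P is now [[1, 2], [5, 6]].
Step i=4: Q has 4 at row 2, column 2; remove 6 from row 2 of P and reverse-bump: 6 enters row 1 and ejects 2. So w(4) = 2. P is now [[1, 6], [5]].
Step i=3: Q has 3 at row 2, column 1; remove 5 from row 2 of P and reverse-bump: 5 enters row 1 and ejects 1. So w(3) = 1. P is now [[5, 6]].
Step i=2: Q has 2 at row 1, column 2; remove that cell from P, ejecting 6. So w(2) = 6. P is now [[5]].
Step i=1: Q has 1 at row 1, column 1; remove that cell from P, ejecting 5. So w(1) = 5. P is now [].

So w = 5 6 1 2 4 7 3.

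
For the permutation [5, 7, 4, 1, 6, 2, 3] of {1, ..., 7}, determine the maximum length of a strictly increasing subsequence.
3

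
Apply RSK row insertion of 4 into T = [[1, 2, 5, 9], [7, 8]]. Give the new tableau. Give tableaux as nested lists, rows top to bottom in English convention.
In row 1, 4 replaces 5 (the leftmost entry greater than 4); 5 is bumped to row 2. In row 2, 5 replaces 7 (the leftmost entry greater than 5); 7 is bumped to row 3. 7 starts a new row 3. The new tableau is [[1, 2, 4, 9], [5, 8], [7]].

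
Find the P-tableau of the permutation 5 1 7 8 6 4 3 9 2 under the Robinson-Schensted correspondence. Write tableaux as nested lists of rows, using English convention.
Insert 5: appended to row 1. P = [[5]].
Insert 1: 1 bumps 5 from row 1; 5 starts row 2. P = [[1], [5]].
Insert 7: appended to row 1. P = [[1, 7], [5]].
Insert 8: appended to row 1. P = [[1, 7, 8], [5]].
Insert 6: 6 bumps 7 from row 1; 7 appends to row 2. P = [[1, 6, 8], [5, 7]].
Insert 4: 4 bumps 6 from row 1; 6 bumps 7 from row 2; 7 starts row 3. P = [[1, 4, 8], [5, 6], [7]].
Insert 3: 3 bumps 4 from row 1; 4 bumps 5 from row 2; 5 bumps 7 from row 3; 7 starts row 4. P = [[1, 3, 8], [4, 6], [5], [7]].
Insert 9: appended to row 1. P = [[1, 3, 8, 9], [4, 6], [5], [7]].
Insert 2: 2 bumps 3 from row 1; 3 bumps 4 from row 2; 4 bumps 5 from row 3; 5 bumps 7 from row 4; 7 starts row 5. P = [[1, 2, 8, 9], [3, 6], [4], [5], [7]].

So P = [[1, 2, 8, 9], [3, 6], [4], [5], [7]].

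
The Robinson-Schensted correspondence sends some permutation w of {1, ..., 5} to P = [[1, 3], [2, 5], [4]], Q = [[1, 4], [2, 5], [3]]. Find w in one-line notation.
Reverse the RSK construction: for i from n down to 1, find the cell of Q containing i, remove the entry at that cell from P, and reverse-bump it up through P; the value ejected from row 1 is w(i).

Step i=5: Q has 5 at row 2, column 2; remove 5 from row 2 of P and reverse-bump: 5 enters row 1 and ejects 3. So w(5) = 3. P is now [[1, 5], [2], [4]].
Step i=4: Q has 4 at row 1, column 2; remove that cell from P, ejecting 5. So w(4) = 5. P is now [[1], [2], [4]].
Step i=3: Q has 3 at row 3, column 1; remove 4 from row 3 of P and reverse-bump: 4 enters row 2 and ejects 2; 2 enters row 1 and ejects 1. So w(3) = 1. P is now [[2], [4]].
Step i=2: Q has 2 at row 2, column 1; remove 4 from row 2 of P and reverse-bump: 4 enters row 1 and ejects 2. So w(2) = 2. P is now [[4]].
Step i=1: Q has 1 at row 1, column 1; remove that cell from P, ejecting 4. So w(1) = 4. P is now [].

So w = 4 2 1 5 3.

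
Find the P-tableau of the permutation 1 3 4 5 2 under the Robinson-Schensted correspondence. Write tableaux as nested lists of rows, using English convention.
After inserting 1: P = [[1]].
After inserting 3: P = [[1, 3]].
After inserting 4: P = [[1, 3, 4]].
After inserting 5: P = [[1, 3, 4, 5]].
After inserting 2: P = [[1, 2, 4, 5], [3]].

So P = [[1, 2, 4, 5], [3]].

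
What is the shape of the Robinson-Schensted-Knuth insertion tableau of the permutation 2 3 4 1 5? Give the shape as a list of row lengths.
[4, 1]

Row-insert each entry into an empty tableau.

After inserting 2: P = [[2]].
After inserting 3: P = [[2, 3]].
After inserting 4: P = [[2, 3, 4]].
After inserting 1: P = [[1, 3, 4], [2]].
After inserting 5: P = [[1, 3, 4, 5], [2]].

The final insertion tableau P = [[1, 3, 4, 5], [2]] has shape [4, 1].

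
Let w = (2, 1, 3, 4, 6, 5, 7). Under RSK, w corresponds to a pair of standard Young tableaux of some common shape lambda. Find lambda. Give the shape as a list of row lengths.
Row-insert each entry into an empty tableau.

After inserting 2: P = [[2]].
After inserting 1: P = [[1], [2]].
After inserting 3: P = [[1, 3], [2]].
After inserting 4: P = [[1, 3, 4], [2]].
After inserting 6: P = [[1, 3, 4, 6], [2]].
After inserting 5: P = [[1, 3, 4, 5], [2, 6]].
After inserting 7: P = [[1, 3, 4, 5, 7], [2, 6]].

The final insertion tableau P = [[1, 3, 4, 5, 7], [2, 6]] has shape [5, 2].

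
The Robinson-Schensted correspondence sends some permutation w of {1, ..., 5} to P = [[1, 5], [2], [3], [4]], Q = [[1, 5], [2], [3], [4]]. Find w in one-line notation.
4 3 2 1 5

Reverse the RSK construction: for i from n down to 1, find the cell of Q containing i, remove the entry at that cell from P, and reverse-bump it up through P; the value ejected from row 1 is w(i).

Step i=5: Q has 5 at row 1, column 2; remove that cell from P, ejecting 5. So w(5) = 5. P is now [[1], [2], [3], [4]].
Step i=4: Q has 4 at row 4, column 1; remove 4 from row 4 of P and reverse-bump: 4 enters row 3 and ejects 3; 3 enters row 2 and ejects 2; 2 enters row 1 and ejects 1. So w(4) = 1. P is now [[2], [3], [4]].
Step i=3: Q has 3 at row 3, column 1; remove 4 from row 3 of P and reverse-bump: 4 enters row 2 and ejects 3; 3 enters row 1 and ejects 2. So w(3) = 2. P is now [[3], [4]].
Step i=2: Q has 2 at row 2, column 1; remove 4 from row 2 of P and reverse-bump: 4 enters row 1 and ejects 3. So w(2) = 3. P is now [[4]].
Step i=1: Q has 1 at row 1, column 1; remove that cell from P, ejecting 4. So w(1) = 4. P is now [].

So w = 4 3 2 1 5.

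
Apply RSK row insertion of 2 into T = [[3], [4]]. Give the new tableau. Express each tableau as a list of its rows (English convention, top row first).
In row 1, 2 replaces 3 (the leftmost entry greater than 2); 3 is bumped to row 2. In row 2, 3 replaces 4 (the leftmost entry greater than 3); 4 is bumped to row 3. 4 starts a new row 3. The new tableau is [[2], [3], [4]].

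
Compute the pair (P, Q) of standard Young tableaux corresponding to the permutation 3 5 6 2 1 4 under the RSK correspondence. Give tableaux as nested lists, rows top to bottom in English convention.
Insert each entry of the permutation into P by Schensted row insertion, recording in Q the position of each new cell.

After inserting 3: P = [[3]].
After inserting 5: P = [[3, 5]].
After inserting 6: P = [[3, 5, 6]].
After inserting 2: P = [[2, 5, 6], [3]].
After inserting 1: P = [[1, 5, 6], [2], [3]].
After inserting 4: P = [[1, 4, 6], [2, 5], [3]].

So P = [[1, 4, 6], [2, 5], [3]], Q = [[1, 2, 3], [4, 6], [5]].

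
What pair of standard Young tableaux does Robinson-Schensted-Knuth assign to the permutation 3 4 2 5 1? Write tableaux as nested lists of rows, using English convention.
Insert each entry of the permutation into P by Schensted row insertion, recording in Q the position of each new cell.

Insert 3: appended to row 1. P = [[3]].
Insert 4: appended to row 1. P = [[3, 4]].
Insert 2: 2 bumps 3 from row 1; 3 starts row 2. P = [[2, 4], [3]].
Insert 5: appended to row 1. P = [[2, 4, 5], [3]].
Insert 1: 1 bumps 2 from row 1; 2 bumps 3 from row 2; 3 starts row 3. P = [[1, 4, 5], [2], [3]].

So P = [[1, 4, 5], [2], [3]], Q = [[1, 2, 4], [3], [5]].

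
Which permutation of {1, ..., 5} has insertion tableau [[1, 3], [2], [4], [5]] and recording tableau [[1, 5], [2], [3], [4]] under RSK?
Reverse the RSK construction: for i from n down to 1, find the cell of Q containing i, remove the entry at that cell from P, and reverse-bump it up through P; the value ejected from row 1 is w(i).

Step i=5: Q has 5 at row 1, column 2; remove that cell from P, ejecting 3. So w(5) = 3. P is now [[1], [2], [4], [5]].
Step i=4: Q has 4 at row 4, column 1; remove 5 from row 4 of P and reverse-bump: 5 enters row 3 and ejects 4; 4 enters row 2 and ejects 2; 2 enters row 1 and ejects 1. So w(4) = 1. P is now [[2], [4], [5]].
Step i=3: Q has 3 at row 3, column 1; remove 5 from row 3 of P and reverse-bump: 5 enters row 2 and ejects 4; 4 enters row 1 and ejects 2. So w(3) = 2. P is now [[4], [5]].
Step i=2: Q has 2 at row 2, column 1; remove 5 from row 2 of P and reverse-bump: 5 enters row 1 and ejects 4. So w(2) = 4. P is now [[5]].
Step i=1: Q has 1 at row 1, column 1; remove that cell from P, ejecting 5. So w(1) = 5. P is now [].

So w = 5 4 2 1 3.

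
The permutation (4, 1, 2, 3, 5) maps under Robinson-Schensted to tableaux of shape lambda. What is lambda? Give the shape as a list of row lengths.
Row-insert each entry into an empty tableau.

After inserting 4: P = [[4]].
After inserting 1: P = [[1], [4]].
After inserting 2: P = [[1, 2], [4]].
After inserting 3: P = [[1, 2, 3], [4]].
After inserting 5: P = [[1, 2, 3, 5], [4]].

The final insertion tableau P = [[1, 2, 3, 5], [4]] has shape [4, 1].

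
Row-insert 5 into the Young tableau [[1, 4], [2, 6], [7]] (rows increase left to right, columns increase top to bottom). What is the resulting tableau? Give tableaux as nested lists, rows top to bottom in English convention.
[[1, 4, 5], [2, 6], [7]]

5 is larger than every entry of row 1, so it is appended to row 1. The new tableau is [[1, 4, 5], [2, 6], [7]].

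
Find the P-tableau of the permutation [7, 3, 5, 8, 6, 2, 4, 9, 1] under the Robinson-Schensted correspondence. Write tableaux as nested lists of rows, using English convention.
P = [[1, 4, 6, 9], [2, 5], [3, 8], [7]]

Insert 7: appended to row 1. P = [[7]].
Insert 3: 3 bumps 7 from row 1; 7 starts row 2. P = [[3], [7]].
Insert 5: appended to row 1. P = [[3, 5], [7]].
Insert 8: appended to row 1. P = [[3, 5, 8], [7]].
Insert 6: 6 bumps 8 from row 1; 8 appends to row 2. P = [[3, 5, 6], [7, 8]].
Insert 2: 2 bumps 3 from row 1; 3 bumps 7 from row 2; 7 starts row 3. P = [[2, 5, 6], [3, 8], [7]].
Insert 4: 4 bumps 5 from row 1; 5 bumps 8 from row 2; 8 appends to row 3. P = [[2, 4, 6], [3, 5], [7, 8]].
Insert 9: appended to row 1. P = [[2, 4, 6, 9], [3, 5], [7, 8]].
Insert 1: 1 bumps 2 from row 1; 2 bumps 3 from row 2; 3 bumps 7 from row 3; 7 starts row 4. P = [[1, 4, 6, 9], [2, 5], [3, 8], [7]].

So P = [[1, 4, 6, 9], [2, 5], [3, 8], [7]].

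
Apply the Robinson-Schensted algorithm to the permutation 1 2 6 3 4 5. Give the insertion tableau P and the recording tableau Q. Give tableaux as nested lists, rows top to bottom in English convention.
Insert each entry of the permutation into P by Schensted row insertion, recording in Q the position of each new cell.

Insert 1: appended to row 1. P = [[1]].
Insert 2: appended to row 1. P = [[1, 2]].
Insert 6: appended to row 1. P = [[1, 2, 6]].
Insert 3: 3 bumps 6 from row 1; 6 starts row 2. P = [[1, 2, 3], [6]].
Insert 4: appended to row 1. P = [[1, 2, 3, 4], [6]].
Insert 5: appended to row 1. P = [[1, 2, 3, 4, 5], [6]].

So P = [[1, 2, 3, 4, 5], [6]], Q = [[1, 2, 3, 5, 6], [4]].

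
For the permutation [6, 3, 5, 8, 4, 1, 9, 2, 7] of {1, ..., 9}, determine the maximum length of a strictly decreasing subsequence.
4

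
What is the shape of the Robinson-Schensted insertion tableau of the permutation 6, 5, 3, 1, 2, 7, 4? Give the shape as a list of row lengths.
Row-insert each entry into an empty tableau.

After inserting 6: P = [[6]].
After inserting 5: P = [[5], [6]].
After inserting 3: P = [[3], [5], [6]].
After inserting 1: P = [[1], [3], [5], [6]].
After inserting 2: P = [[1, 2], [3], [5], [6]].
After inserting 7: P = [[1, 2, 7], [3], [5], [6]].
After inserting 4: P = [[1, 2, 4], [3, 7], [5], [6]].

The final insertion tableau P = [[1, 2, 4], [3, 7], [5], [6]] has shape [3, 2, 1, 1].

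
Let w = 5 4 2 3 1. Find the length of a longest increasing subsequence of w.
2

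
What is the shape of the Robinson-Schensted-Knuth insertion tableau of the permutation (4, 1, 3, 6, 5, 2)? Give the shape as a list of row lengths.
Row-insert each entry into an empty tableau.

After inserting 4: P = [[4]].
After inserting 1: P = [[1], [4]].
After inserting 3: P = [[1, 3], [4]].
After inserting 6: P = [[1, 3, 6], [4]].
After inserting 5: P = [[1, 3, 5], [4, 6]].
After inserting 2: P = [[1, 2, 5], [3, 6], [4]].

The final insertion tableau P = [[1, 2, 5], [3, 6], [4]] has shape [3, 2, 1].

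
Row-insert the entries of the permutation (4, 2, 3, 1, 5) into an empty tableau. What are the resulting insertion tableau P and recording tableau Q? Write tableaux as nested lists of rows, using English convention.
Insert each entry of the permutation into P by Schensted row insertion, recording in Q the position of each new cell.

Insert 4: appended to row 1. P = [[4]].
Insert 2: 2 bumps 4 from row 1; 4 starts row 2. P = [[2], [4]].
Insert 3: appended to row 1. P = [[2, 3], [4]].
Insert 1: 1 bumps 2 from row 1; 2 bumps 4 from row 2; 4 starts row 3. P = [[1, 3], [2], [4]].
Insert 5: appended to row 1. P = [[1, 3, 5], [2], [4]].

So P = [[1, 3, 5], [2], [4]], Q = [[1, 3, 5], [2], [4]].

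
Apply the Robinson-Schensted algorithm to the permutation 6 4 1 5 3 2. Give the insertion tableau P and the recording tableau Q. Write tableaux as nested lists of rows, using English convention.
Insert each entry of the permutation into P by Schensted row insertion, recording in Q the position of each new cell.

Insert 6: appended to row 1. P = [[6]].
Insert 4: 4 bumps 6 from row 1; 6 starts row 2. P = [[4], [6]].
Insert 1: 1 bumps 4 from row 1; 4 bumps 6 from row 2; 6 starts row 3. P = [[1], [4], [6]].
Insert 5: appended to row 1. P = [[1, 5], [4], [6]].
Insert 3: 3 bumps 5 from row 1; 5 appends to row 2. P = [[1, 3], [4, 5], [6]].
Insert 2: 2 bumps 3 from row 1; 3 bumps 4 from row 2; 4 bumps 6 from row 3; 6 starts row 4. P = [[1, 2], [3, 5], [4], [6]].

So P = [[1, 2], [3, 5], [4], [6]], Q = [[1, 4], [2, 5], [3], [6]].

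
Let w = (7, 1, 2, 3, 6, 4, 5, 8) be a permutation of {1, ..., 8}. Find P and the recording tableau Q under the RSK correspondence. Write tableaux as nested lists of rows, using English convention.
Insert each entry of the permutation into P by Schensted row insertion, recording in Q the position of each new cell.

Insert 7: appended to row 1. P = [[7]].
Insert 1: 1 bumps 7 from row 1; 7 starts row 2. P = [[1], [7]].
Insert 2: appended to row 1. P = [[1, 2], [7]].
Insert 3: appended to row 1. P = [[1, 2, 3], [7]].
Insert 6: appended to row 1. P = [[1, 2, 3, 6], [7]].
Insert 4: 4 bumps 6 from row 1; 6 bumps 7 from row 2; 7 starts row 3. P = [[1, 2, 3, 4], [6], [7]].
Insert 5: appended to row 1. P = [[1, 2, 3, 4, 5], [6], [7]].
Insert 8: appended to row 1. P = [[1, 2, 3, 4, 5, 8], [6], [7]].

So P = [[1, 2, 3, 4, 5, 8], [6], [7]], Q = [[1, 3, 4, 5, 7, 8], [2], [6]].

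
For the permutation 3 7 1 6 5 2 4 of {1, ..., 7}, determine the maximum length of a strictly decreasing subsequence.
4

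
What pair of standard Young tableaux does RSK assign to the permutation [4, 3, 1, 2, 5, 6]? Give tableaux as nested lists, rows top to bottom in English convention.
Insert each entry of the permutation into P by Schensted row insertion, recording in Q the position of each new cell.

Insert 4: appended to row 1. P = [[4]], Q = [[1]].
Insert 3: 3 bumps 4 from row 1; 4 starts row 2. P = [[3], [4]], Q = [[1], [2]].
Insert 1: 1 bumps 3 from row 1; 3 bumps 4 from row 2; 4 starts row 3. P = [[1], [3], [4]], Q = [[1], [2], [3]].
Insert 2: appended to row 1. P = [[1, 2], [3], [4]], Q = [[1, 4], [2], [3]].
Insert 5: appended to row 1. P = [[1, 2, 5], [3], [4]], Q = [[1, 4, 5], [2], [3]].
Insert 6: appended to row 1. P = [[1, 2, 5, 6], [3], [4]], Q = [[1, 4, 5, 6], [2], [3]].

So P = [[1, 2, 5, 6], [3], [4]], Q = [[1, 4, 5, 6], [2], [3]].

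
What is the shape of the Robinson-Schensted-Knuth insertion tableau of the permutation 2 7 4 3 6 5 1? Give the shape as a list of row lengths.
[3, 2, 1, 1]

Row-insert each entry into an empty tableau.

After inserting 2: P = [[2]].
After inserting 7: P = [[2, 7]].
After inserting 4: P = [[2, 4], [7]].
After inserting 3: P = [[2, 3], [4], [7]].
After inserting 6: P = [[2, 3, 6], [4], [7]].
After inserting 5: P = [[2, 3, 5], [4, 6], [7]].
After inserting 1: P = [[1, 3, 5], [2, 6], [4], [7]].

The final insertion tableau P = [[1, 3, 5], [2, 6], [4], [7]] has shape [3, 2, 1, 1].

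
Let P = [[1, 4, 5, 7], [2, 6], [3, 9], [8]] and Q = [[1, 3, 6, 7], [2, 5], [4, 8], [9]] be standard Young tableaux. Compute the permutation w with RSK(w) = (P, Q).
8 3 9 2 4 6 7 5 1

Reverse the RSK construction: for i from n down to 1, find the cell of Q containing i, remove the entry at that cell from P, and reverse-bump it up through P; the value ejected from row 1 is w(i).

Step i=9: Q has 9 at row 4, column 1; remove 8 from row 4 of P and reverse-bump: 8 enters row 3 and ejects 3; 3 enters row 2 and ejects 2; 2 enters row 1 and ejects 1. So w(9) = 1. P is now [[2, 4, 5, 7], [3, 6], [8, 9]].
Step i=8: Q has 8 at row 3, column 2; remove 9 from row 3 of P and reverse-bump: 9 enters row 2 and ejects 6; 6 enters row 1 and ejects 5. So w(8) = 5. P is now [[2, 4, 6, 7], [3, 9], [8]].
Step i=7: Q has 7 at row 1, column 4; remove that cell from P, ejecting 7. So w(7) = 7. P is now [[2, 4, 6], [3, 9], [8]].
Step i=6: Q has 6 at row 1, column 3; remove that cell from P, ejecting 6. So w(6) = 6. P is now [[2, 4], [3, 9], [8]].
Step i=5: Q has 5 at row 2, column 2; remove 9 from row 2 of P and reverse-bump: 9 enters row 1 and ejects 4. So w(5) = 4. P is now [[2, 9], [3], [8]].
Step i=4: Q has 4 at row 3, column 1; remove 8 from row 3 of P and reverse-bump: 8 enters row 2 and ejects 3; 3 enters row 1 and ejects 2. So w(4) = 2. P is now [[3, 9], [8]].
Step i=3: Q has 3 at row 1, column 2; remove that cell from P, ejecting 9. So w(3) = 9. P is now [[3], [8]].
Step i=2: Q has 2 at row 2, column 1; remove 8 from row 2 of P and reverse-bump: 8 enters row 1 and ejects 3. So w(2) = 3. P is now [[8]].
Step i=1: Q has 1 at row 1, column 1; remove that cell from P, ejecting 8. So w(1) = 8. P is now [].

So w = 8 3 9 2 4 6 7 5 1.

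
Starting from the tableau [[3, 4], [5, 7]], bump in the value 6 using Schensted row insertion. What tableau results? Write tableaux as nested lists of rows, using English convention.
6 is larger than every entry of row 1, so it is appended to row 1. The new tableau is [[3, 4, 6], [5, 7]].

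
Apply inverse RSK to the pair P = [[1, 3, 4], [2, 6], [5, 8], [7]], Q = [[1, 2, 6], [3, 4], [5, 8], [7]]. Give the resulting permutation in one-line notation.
Reverse the RSK construction: for i from n down to 1, find the cell of Q containing i, remove the entry at that cell from P, and reverse-bump it up through P; the value ejected from row 1 is w(i).

Step i=8: Q has 8 at row 3, column 2; remove 8 from row 3 of P and reverse-bump: 8 enters row 2 and ejects 6; 6 enters row 1 and ejects 4. So w(8) = 4. P is now [[1, 3, 6], [2, 8], [5], [7]].
Step i=7: Q has 7 at row 4, column 1; remove 7 from row 4 of P and reverse-bump: 7 enters row 3 and ejects 5; 5 enters row 2 and ejects 2; 2 enters row 1 and ejects 1. So w(7) = 1. P is now [[2, 3, 6], [5, 8], [7]].
Step i=6: Q has 6 at row 1, column 3; remove that cell from P, ejecting 6. So w(6) = 6. P is now [[2, 3], [5, 8], [7]].
Step i=5: Q has 5 at row 3, column 1; remove 7 from row 3 of P and reverse-bump: 7 enters row 2 and ejects 5; 5 enters row 1 and ejects 3. So w(5) = 3. P is now [[2, 5], [7, 8]].
Step i=4: Q has 4 at row 2, column 2; remove 8 from row 2 of P and reverse-bump: 8 enters row 1 and ejects 5. So w(4) = 5. P is now [[2, 8], [7]].
Step i=3: Q has 3 at row 2, column 1; remove 7 from row 2 of P and reverse-bump: 7 enters row 1 and ejects 2. So w(3) = 2. P is now [[7, 8]].
Step i=2: Q has 2 at row 1, column 2; remove that cell from P, ejecting 8. So w(2) = 8. P is now [[7]].
Step i=1: Q has 1 at row 1, column 1; remove that cell from P, ejecting 7. So w(1) = 7. P is now [].

So w = 7 8 2 5 3 6 1 4.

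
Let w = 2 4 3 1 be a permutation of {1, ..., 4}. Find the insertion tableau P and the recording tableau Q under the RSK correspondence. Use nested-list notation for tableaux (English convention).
P = [[1, 3], [2], [4]], Q = [[1, 2], [3], [4]]

Insert each entry of the permutation into P by Schensted row insertion, recording in Q the position of each new cell.

Insert 2: appended to row 1. P = [[2]].
Insert 4: appended to row 1. P = [[2, 4]].
Insert 3: 3 bumps 4 from row 1; 4 starts row 2. P = [[2, 3], [4]].
Insert 1: 1 bumps 2 from row 1; 2 bumps 4 from row 2; 4 starts row 3. P = [[1, 3], [2], [4]].

So P = [[1, 3], [2], [4]], Q = [[1, 2], [3], [4]].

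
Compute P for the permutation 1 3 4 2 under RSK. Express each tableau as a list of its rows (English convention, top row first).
P = [[1, 2, 4], [3]]

After inserting 1: P = [[1]].
After inserting 3: P = [[1, 3]].
After inserting 4: P = [[1, 3, 4]].
After inserting 2: P = [[1, 2, 4], [3]].

So P = [[1, 2, 4], [3]].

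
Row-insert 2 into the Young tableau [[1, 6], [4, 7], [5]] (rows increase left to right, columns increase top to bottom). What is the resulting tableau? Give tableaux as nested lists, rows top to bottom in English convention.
In row 1, 2 replaces 6 (the leftmost entry greater than 2); 6 is bumped to row 2. In row 2, 6 replaces 7 (the leftmost entry greater than 6); 7 is bumped to row 3. 7 is appended to row 3. The new tableau is [[1, 2], [4, 6], [5, 7]].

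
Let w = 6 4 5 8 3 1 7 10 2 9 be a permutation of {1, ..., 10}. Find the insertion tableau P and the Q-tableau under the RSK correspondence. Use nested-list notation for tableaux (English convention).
Insert each entry of the permutation into P by Schensted row insertion, recording in Q the position of each new cell.

Insert 6: appended to row 1. P = [[6]].
Insert 4: 4 bumps 6 from row 1; 6 starts row 2. P = [[4], [6]].
Insert 5: appended to row 1. P = [[4, 5], [6]].
Insert 8: appended to row 1. P = [[4, 5, 8], [6]].
Insert 3: 3 bumps 4 from row 1; 4 bumps 6 from row 2; 6 starts row 3. P = [[3, 5, 8], [4], [6]].
Insert 1: 1 bumps 3 from row 1; 3 bumps 4 from row 2; 4 bumps 6 from row 3; 6 starts row 4. P = [[1, 5, 8], [3], [4], [6]].
Insert 7: 7 bumps 8 from row 1; 8 appends to row 2. P = [[1, 5, 7], [3, 8], [4], [6]].
Insert 10: appended to row 1. P = [[1, 5, 7, 10], [3, 8], [4], [6]].
Insert 2: 2 bumps 5 from row 1; 5 bumps 8 from row 2; 8 appends to row 3. P = [[1, 2, 7, 10], [3, 5], [4, 8], [6]].
Insert 9: 9 bumps 10 from row 1; 10 appends to row 2. P = [[1, 2, 7, 9], [3, 5, 10], [4, 8], [6]].

So P = [[1, 2, 7, 9], [3, 5, 10], [4, 8], [6]], Q = [[1, 3, 4, 8], [2, 7, 10], [5, 9], [6]].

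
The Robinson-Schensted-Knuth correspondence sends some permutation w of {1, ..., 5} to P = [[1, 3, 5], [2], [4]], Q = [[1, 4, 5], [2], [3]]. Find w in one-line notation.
4 2 1 3 5

Reverse RSK: for i = n, n-1, ..., 1, locate i in Q, remove the corresponding corner cell from P, and reverse-bump its entry up through P; the value ejected from row 1 is w(i).

So w = 4 2 1 3 5.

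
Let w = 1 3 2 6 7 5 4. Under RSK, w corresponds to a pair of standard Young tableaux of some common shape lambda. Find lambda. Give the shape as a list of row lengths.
[4, 2, 1]

Row-insert each entry into an empty tableau.

After inserting 1: P = [[1]].
After inserting 3: P = [[1, 3]].
After inserting 2: P = [[1, 2], [3]].
After inserting 6: P = [[1, 2, 6], [3]].
After inserting 7: P = [[1, 2, 6, 7], [3]].
After inserting 5: P = [[1, 2, 5, 7], [3, 6]].
After inserting 4: P = [[1, 2, 4, 7], [3, 5], [6]].

The final insertion tableau P = [[1, 2, 4, 7], [3, 5], [6]] has shape [4, 2, 1].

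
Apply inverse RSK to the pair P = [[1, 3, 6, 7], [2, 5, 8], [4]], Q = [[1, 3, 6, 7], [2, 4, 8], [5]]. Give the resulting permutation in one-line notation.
Reverse the RSK construction: for i from n down to 1, find the cell of Q containing i, remove the entry at that cell from P, and reverse-bump it up through P; the value ejected from row 1 is w(i).

Step i=8: Q has 8 at row 2, column 3; remove 8 from row 2 of P and reverse-bump: 8 enters row 1 and ejects 7. So w(8) = 7. P is now [[1, 3, 6, 8], [2, 5], [4]].
Step i=7: Q has 7 at row 1, column 4; remove that cell from P, ejecting 8. So w(7) = 8. P is now [[1, 3, 6], [2, 5], [4]].
Step i=6: Q has 6 at row 1, column 3; remove that cell from P, ejecting 6. So w(6) = 6. P is now [[1, 3], [2, 5], [4]].
Step i=5: Q has 5 at row 3, column 1; remove 4 from row 3 of P and reverse-bump: 4 enters row 2 and ejects 2; 2 enters row 1 and ejects 1. So w(5) = 1. P is now [[2, 3], [4, 5]].
Step i=4: Q has 4 at row 2, column 2; remove 5 from row 2 of P and reverse-bump: 5 enters row 1 and ejects 3. So w(4) = 3. P is now [[2, 5], [4]].
Step i=3: Q has 3 at row 1, column 2; remove that cell from P, ejecting 5. So w(3) = 5. P is now [[2], [4]].
Step i=2: Q has 2 at row 2, column 1; remove 4 from row 2 of P and reverse-bump: 4 enters row 1 and ejects 2. So w(2) = 2. P is now [[4]].
Step i=1: Q has 1 at row 1, column 1; remove that cell from P, ejecting 4. So w(1) = 4. P is now [].

So w = 4 2 5 3 1 6 8 7.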